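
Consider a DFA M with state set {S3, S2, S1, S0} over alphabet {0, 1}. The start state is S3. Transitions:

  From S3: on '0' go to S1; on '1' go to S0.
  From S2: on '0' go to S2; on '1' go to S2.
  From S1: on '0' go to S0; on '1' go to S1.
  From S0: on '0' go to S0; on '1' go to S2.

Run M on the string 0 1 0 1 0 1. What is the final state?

Trace: S3 -0-> S1 -1-> S1 -0-> S0 -1-> S2 -0-> S2 -1-> S2

S2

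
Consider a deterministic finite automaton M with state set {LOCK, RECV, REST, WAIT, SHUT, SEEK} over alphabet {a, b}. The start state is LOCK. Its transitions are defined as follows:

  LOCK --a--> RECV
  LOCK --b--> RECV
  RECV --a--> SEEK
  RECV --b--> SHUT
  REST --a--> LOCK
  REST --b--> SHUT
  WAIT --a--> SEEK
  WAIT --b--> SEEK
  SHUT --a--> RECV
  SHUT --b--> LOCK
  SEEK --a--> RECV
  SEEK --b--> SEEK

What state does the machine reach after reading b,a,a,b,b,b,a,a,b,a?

LOCK → RECV → SEEK → RECV → SHUT → LOCK → RECV → SEEK → RECV → SHUT → RECV

RECV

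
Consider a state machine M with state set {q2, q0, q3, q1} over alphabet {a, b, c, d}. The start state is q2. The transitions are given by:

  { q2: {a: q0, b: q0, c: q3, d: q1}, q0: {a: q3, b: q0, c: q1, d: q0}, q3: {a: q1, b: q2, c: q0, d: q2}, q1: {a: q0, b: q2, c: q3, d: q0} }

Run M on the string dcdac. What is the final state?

q1

start at q2
read 'd': q2 → q1
read 'c': q1 → q3
read 'd': q3 → q2
read 'a': q2 → q0
read 'c': q0 → q1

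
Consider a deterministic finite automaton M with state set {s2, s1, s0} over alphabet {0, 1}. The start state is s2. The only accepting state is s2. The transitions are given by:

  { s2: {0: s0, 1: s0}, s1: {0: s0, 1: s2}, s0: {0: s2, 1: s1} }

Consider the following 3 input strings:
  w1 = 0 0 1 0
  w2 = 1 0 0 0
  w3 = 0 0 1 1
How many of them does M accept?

2

w1: s2 → s0 → s2 → s0 → s2  → end s2, accepted
w2: s2 → s0 → s2 → s0 → s2  → end s2, accepted
w3: s2 → s0 → s2 → s0 → s1  → end s1, rejected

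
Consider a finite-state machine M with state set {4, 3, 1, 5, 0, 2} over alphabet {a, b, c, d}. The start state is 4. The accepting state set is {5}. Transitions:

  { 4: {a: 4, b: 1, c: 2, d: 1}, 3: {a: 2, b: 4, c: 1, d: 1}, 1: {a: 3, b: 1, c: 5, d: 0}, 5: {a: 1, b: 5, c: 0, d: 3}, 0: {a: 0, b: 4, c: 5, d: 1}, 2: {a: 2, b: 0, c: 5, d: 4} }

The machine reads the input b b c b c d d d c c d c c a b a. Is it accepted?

Trace: 4 -b-> 1 -b-> 1 -c-> 5 -b-> 5 -c-> 0 -d-> 1 -d-> 0 -d-> 1 -c-> 5 -c-> 0 -d-> 1 -c-> 5 -c-> 0 -a-> 0 -b-> 4 -a-> 4
End state 4 is not accepting.

No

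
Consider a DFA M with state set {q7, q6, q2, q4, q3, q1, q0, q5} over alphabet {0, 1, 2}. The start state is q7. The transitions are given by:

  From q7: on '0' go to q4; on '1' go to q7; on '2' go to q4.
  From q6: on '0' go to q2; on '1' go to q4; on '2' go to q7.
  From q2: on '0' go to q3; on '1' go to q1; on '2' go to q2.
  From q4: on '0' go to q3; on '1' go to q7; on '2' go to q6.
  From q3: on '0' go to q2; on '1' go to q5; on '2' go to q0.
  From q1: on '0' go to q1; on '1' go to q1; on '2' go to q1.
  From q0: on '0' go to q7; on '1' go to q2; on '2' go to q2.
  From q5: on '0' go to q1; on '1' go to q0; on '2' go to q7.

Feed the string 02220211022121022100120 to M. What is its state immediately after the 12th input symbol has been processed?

q1

Trace: q7 -0-> q4 -2-> q6 -2-> q7 -2-> q4 -0-> q3 -2-> q0 -1-> q2 -1-> q1 -0-> q1 -2-> q1 -2-> q1 -1-> q1
After 12 symbols: q1.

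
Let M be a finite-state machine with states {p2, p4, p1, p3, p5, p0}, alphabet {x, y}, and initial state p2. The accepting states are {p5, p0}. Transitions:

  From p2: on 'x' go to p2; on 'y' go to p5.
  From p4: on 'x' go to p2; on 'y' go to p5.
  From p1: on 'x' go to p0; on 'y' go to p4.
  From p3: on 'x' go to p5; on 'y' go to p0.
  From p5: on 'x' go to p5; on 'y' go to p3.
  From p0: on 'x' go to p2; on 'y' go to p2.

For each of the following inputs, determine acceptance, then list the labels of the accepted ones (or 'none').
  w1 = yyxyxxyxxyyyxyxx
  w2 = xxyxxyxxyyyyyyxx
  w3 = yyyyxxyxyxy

w1: Trace: p2 -y-> p5 -y-> p3 -x-> p5 -y-> p3 -x-> p5 -x-> p5 -y-> p3 -x-> p5 -x-> p5 -y-> p3 -y-> p0 -y-> p2 -x-> p2 -y-> p5 -x-> p5 -x-> p5  → end p5, accepted
w2: Trace: p2 -x-> p2 -x-> p2 -y-> p5 -x-> p5 -x-> p5 -y-> p3 -x-> p5 -x-> p5 -y-> p3 -y-> p0 -y-> p2 -y-> p5 -y-> p3 -y-> p0 -x-> p2 -x-> p2  → end p2, rejected
w3: Trace: p2 -y-> p5 -y-> p3 -y-> p0 -y-> p2 -x-> p2 -x-> p2 -y-> p5 -x-> p5 -y-> p3 -x-> p5 -y-> p3  → end p3, rejected

w1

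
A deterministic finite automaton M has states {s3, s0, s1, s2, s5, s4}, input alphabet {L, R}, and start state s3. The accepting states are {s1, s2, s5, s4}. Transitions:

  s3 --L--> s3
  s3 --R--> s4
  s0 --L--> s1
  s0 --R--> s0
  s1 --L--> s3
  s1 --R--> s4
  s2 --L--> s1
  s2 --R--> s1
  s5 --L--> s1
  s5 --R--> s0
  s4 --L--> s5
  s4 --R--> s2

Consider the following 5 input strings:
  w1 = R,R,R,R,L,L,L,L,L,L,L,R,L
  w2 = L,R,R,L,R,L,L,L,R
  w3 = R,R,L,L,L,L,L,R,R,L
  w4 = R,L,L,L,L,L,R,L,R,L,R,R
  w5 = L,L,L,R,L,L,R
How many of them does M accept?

w1: s3 → s4 → s2 → s1 → s4 → s5 → s1 → s3 → s3 → s3 → s3 → s3 → s4 → s5  → end s5, accepted
w2: s3 → s3 → s4 → s2 → s1 → s4 → s5 → s1 → s3 → s4  → end s4, accepted
w3: s3 → s4 → s2 → s1 → s3 → s3 → s3 → s3 → s4 → s2 → s1  → end s1, accepted
w4: s3 → s4 → s5 → s1 → s3 → s3 → s3 → s4 → s5 → s0 → s1 → s4 → s2  → end s2, accepted
w5: s3 → s3 → s3 → s3 → s4 → s5 → s1 → s4  → end s4, accepted

5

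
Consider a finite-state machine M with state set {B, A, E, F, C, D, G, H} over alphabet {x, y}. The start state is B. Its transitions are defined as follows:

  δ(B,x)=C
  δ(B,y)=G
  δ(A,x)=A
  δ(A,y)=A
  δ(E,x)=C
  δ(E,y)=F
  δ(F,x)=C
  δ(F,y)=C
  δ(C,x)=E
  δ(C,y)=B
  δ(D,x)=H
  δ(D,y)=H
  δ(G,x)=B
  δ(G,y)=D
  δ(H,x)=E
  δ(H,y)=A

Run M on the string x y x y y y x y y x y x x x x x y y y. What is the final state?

Trace: B -x-> C -y-> B -x-> C -y-> B -y-> G -y-> D -x-> H -y-> A -y-> A -x-> A -y-> A -x-> A -x-> A -x-> A -x-> A -x-> A -y-> A -y-> A -y-> A

A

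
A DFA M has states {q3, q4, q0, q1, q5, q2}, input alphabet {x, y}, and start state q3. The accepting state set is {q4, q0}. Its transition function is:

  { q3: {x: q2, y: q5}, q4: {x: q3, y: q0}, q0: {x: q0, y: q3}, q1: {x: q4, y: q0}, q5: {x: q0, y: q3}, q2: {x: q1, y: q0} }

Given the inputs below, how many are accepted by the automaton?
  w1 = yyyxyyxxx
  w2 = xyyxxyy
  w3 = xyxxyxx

1

w1: Trace: q3 -y-> q5 -y-> q3 -y-> q5 -x-> q0 -y-> q3 -y-> q5 -x-> q0 -x-> q0 -x-> q0  → end q0, accepted
w2: Trace: q3 -x-> q2 -y-> q0 -y-> q3 -x-> q2 -x-> q1 -y-> q0 -y-> q3  → end q3, rejected
w3: Trace: q3 -x-> q2 -y-> q0 -x-> q0 -x-> q0 -y-> q3 -x-> q2 -x-> q1  → end q1, rejected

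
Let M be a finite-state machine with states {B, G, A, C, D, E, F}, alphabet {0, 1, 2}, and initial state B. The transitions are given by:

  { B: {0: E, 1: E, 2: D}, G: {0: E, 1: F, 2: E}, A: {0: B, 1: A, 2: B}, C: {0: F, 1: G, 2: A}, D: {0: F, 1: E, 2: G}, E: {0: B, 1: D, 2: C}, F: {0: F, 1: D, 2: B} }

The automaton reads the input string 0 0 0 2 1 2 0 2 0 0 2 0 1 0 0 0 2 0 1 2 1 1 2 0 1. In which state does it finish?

Trace: B -0-> E -0-> B -0-> E -2-> C -1-> G -2-> E -0-> B -2-> D -0-> F -0-> F -2-> B -0-> E -1-> D -0-> F -0-> F -0-> F -2-> B -0-> E -1-> D -2-> G -1-> F -1-> D -2-> G -0-> E -1-> D

D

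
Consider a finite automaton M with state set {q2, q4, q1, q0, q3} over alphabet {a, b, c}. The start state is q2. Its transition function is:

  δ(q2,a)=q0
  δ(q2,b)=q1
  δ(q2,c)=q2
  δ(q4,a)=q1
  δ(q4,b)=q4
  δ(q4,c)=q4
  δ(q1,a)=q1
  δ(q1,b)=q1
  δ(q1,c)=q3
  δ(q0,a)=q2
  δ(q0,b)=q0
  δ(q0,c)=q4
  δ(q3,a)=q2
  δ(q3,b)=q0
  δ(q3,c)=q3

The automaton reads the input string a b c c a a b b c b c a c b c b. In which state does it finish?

start at q2
read 'a': q2 → q0
read 'b': q0 → q0
read 'c': q0 → q4
read 'c': q4 → q4
read 'a': q4 → q1
read 'a': q1 → q1
read 'b': q1 → q1
read 'b': q1 → q1
read 'c': q1 → q3
read 'b': q3 → q0
read 'c': q0 → q4
read 'a': q4 → q1
read 'c': q1 → q3
read 'b': q3 → q0
read 'c': q0 → q4
read 'b': q4 → q4

q4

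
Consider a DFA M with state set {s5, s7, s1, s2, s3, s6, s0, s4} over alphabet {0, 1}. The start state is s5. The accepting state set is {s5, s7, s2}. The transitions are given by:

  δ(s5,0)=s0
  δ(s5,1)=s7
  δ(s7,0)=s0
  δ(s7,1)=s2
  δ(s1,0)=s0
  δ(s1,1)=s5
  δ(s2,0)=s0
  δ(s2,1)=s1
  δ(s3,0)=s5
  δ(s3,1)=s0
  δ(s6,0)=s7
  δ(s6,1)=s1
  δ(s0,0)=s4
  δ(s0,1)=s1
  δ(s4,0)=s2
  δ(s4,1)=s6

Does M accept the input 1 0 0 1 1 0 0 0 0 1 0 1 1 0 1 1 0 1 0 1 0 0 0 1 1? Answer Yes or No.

s5 → s7 → s0 → s4 → s6 → s1 → s0 → s4 → s2 → s0 → s1 → s0 → s1 → s5 → s0 → s1 → s5 → s0 → s1 → s0 → s1 → s0 → s4 → s2 → s1 → s5
End state s5 is accepting.

Yes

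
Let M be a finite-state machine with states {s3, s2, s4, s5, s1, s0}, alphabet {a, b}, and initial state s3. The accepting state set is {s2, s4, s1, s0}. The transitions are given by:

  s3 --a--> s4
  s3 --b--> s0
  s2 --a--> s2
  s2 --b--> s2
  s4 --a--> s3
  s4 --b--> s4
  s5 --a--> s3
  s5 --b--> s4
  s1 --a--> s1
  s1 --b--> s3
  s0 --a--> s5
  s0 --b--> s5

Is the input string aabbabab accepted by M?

Yes

Trace: s3 -a-> s4 -a-> s3 -b-> s0 -b-> s5 -a-> s3 -b-> s0 -a-> s5 -b-> s4
End state s4 is accepting.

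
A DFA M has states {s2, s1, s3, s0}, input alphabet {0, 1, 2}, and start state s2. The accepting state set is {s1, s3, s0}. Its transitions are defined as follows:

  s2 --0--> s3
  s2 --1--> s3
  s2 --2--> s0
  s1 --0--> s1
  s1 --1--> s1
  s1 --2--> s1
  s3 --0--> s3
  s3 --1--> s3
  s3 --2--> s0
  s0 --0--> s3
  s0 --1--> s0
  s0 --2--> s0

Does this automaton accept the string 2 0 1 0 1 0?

s2 → s0 → s3 → s3 → s3 → s3 → s3
End state s3 is accepting.

Yes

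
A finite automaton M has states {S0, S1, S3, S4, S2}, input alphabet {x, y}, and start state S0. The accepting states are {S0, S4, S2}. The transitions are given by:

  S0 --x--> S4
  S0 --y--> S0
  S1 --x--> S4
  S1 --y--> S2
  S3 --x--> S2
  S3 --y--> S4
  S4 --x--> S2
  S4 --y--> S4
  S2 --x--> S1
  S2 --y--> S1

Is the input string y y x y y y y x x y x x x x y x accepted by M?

No

Trace: S0 -y-> S0 -y-> S0 -x-> S4 -y-> S4 -y-> S4 -y-> S4 -y-> S4 -x-> S2 -x-> S1 -y-> S2 -x-> S1 -x-> S4 -x-> S2 -x-> S1 -y-> S2 -x-> S1
End state S1 is not accepting.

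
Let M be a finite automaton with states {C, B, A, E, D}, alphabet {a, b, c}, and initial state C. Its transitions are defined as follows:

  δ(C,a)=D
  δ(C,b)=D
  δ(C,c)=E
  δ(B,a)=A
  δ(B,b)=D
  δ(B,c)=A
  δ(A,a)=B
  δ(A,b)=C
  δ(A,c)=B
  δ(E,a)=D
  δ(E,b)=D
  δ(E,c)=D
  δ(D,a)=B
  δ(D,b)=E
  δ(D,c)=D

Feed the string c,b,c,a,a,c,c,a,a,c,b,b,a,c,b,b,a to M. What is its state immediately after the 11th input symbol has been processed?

Trace: C -c-> E -b-> D -c-> D -a-> B -a-> A -c-> B -c-> A -a-> B -a-> A -c-> B -b-> D
After 11 symbols: D.

D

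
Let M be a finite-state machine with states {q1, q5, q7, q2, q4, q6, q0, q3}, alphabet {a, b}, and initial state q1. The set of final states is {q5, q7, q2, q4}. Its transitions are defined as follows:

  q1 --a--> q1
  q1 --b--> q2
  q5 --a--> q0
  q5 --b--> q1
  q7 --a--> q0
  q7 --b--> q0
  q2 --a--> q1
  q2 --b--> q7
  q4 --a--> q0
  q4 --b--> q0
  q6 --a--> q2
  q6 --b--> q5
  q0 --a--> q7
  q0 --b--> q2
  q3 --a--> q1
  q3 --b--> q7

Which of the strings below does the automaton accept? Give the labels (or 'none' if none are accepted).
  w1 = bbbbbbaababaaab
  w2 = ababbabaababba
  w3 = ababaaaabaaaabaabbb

w1

w1: Trace: q1 -b-> q2 -b-> q7 -b-> q0 -b-> q2 -b-> q7 -b-> q0 -a-> q7 -a-> q0 -b-> q2 -a-> q1 -b-> q2 -a-> q1 -a-> q1 -a-> q1 -b-> q2  → end q2, accepted
w2: Trace: q1 -a-> q1 -b-> q2 -a-> q1 -b-> q2 -b-> q7 -a-> q0 -b-> q2 -a-> q1 -a-> q1 -b-> q2 -a-> q1 -b-> q2 -b-> q7 -a-> q0  → end q0, rejected
w3: Trace: q1 -a-> q1 -b-> q2 -a-> q1 -b-> q2 -a-> q1 -a-> q1 -a-> q1 -a-> q1 -b-> q2 -a-> q1 -a-> q1 -a-> q1 -a-> q1 -b-> q2 -a-> q1 -a-> q1 -b-> q2 -b-> q7 -b-> q0  → end q0, rejected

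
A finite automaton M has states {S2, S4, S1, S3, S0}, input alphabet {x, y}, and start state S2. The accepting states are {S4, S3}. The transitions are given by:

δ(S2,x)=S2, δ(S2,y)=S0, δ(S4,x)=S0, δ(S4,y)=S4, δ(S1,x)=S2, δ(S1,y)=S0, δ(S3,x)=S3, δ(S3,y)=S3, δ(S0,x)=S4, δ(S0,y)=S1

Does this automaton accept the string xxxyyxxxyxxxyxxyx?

No

S2 → S2 → S2 → S2 → S0 → S1 → S2 → S2 → S2 → S0 → S4 → S0 → S4 → S4 → S0 → S4 → S4 → S0
End state S0 is not accepting.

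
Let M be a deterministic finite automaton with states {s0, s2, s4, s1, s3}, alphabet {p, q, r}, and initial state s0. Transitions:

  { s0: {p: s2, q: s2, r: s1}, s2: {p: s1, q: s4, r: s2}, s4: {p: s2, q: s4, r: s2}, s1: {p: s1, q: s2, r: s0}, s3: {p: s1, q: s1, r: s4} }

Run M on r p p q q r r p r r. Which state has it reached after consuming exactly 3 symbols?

Trace: s0 -r-> s1 -p-> s1 -p-> s1
After 3 symbols: s1.

s1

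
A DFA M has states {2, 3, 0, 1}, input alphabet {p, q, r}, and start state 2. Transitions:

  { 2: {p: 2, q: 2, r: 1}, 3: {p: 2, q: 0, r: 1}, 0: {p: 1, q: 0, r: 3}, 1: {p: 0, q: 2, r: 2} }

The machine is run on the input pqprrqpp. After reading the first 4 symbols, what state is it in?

Trace: 2 -p-> 2 -q-> 2 -p-> 2 -r-> 1
After 4 symbols: 1.

1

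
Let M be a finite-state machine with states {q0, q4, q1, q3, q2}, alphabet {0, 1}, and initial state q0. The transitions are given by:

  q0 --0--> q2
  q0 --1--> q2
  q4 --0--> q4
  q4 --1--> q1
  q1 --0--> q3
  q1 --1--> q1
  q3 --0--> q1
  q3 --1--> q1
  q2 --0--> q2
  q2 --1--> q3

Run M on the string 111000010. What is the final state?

Trace: q0 -1-> q2 -1-> q3 -1-> q1 -0-> q3 -0-> q1 -0-> q3 -0-> q1 -1-> q1 -0-> q3

q3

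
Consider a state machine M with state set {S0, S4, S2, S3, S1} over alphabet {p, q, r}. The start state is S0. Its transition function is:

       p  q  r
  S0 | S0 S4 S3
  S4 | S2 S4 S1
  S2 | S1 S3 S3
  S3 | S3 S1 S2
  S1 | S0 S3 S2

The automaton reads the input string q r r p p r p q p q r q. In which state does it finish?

S0 → S4 → S1 → S2 → S1 → S0 → S3 → S3 → S1 → S0 → S4 → S1 → S3

S3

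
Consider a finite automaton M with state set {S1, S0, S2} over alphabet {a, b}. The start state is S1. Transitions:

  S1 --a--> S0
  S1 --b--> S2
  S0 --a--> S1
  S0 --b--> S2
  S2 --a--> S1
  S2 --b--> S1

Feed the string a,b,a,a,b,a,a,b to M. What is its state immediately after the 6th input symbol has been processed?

S1

start at S1
read 'a': S1 → S0
read 'b': S0 → S2
read 'a': S2 → S1
read 'a': S1 → S0
read 'b': S0 → S2
read 'a': S2 → S1
After 6 symbols: S1.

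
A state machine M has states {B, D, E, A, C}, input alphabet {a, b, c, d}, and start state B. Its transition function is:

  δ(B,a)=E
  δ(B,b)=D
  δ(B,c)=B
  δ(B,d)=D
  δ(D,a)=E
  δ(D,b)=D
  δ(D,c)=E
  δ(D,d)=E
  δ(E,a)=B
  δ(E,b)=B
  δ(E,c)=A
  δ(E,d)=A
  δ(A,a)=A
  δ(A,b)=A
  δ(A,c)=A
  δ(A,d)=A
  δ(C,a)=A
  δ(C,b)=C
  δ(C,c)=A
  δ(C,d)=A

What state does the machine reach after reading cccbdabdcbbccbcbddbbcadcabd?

B → B → B → B → D → E → B → D → E → A → A → A → A → A → A → A → A → A → A → A → A → A → A → A → A → A → A → A

A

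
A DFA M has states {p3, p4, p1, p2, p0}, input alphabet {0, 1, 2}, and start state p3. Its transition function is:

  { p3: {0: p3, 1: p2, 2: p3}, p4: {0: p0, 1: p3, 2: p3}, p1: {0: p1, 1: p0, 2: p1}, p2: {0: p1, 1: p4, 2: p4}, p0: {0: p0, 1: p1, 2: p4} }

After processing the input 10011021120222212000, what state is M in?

p0

p3 → p2 → p1 → p1 → p0 → p1 → p1 → p1 → p0 → p1 → p1 → p1 → p1 → p1 → p1 → p1 → p0 → p4 → p0 → p0 → p0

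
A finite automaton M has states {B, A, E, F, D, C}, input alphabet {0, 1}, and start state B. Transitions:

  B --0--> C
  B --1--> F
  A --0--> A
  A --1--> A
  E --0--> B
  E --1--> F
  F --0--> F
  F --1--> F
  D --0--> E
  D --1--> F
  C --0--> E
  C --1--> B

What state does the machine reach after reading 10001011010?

F

Trace: B -1-> F -0-> F -0-> F -0-> F -1-> F -0-> F -1-> F -1-> F -0-> F -1-> F -0-> F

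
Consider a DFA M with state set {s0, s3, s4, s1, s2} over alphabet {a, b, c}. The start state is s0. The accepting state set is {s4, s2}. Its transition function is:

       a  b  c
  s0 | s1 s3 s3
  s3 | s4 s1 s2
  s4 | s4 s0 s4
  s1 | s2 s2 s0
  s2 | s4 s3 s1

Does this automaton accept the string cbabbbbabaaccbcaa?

Yes

Trace: s0 -c-> s3 -b-> s1 -a-> s2 -b-> s3 -b-> s1 -b-> s2 -b-> s3 -a-> s4 -b-> s0 -a-> s1 -a-> s2 -c-> s1 -c-> s0 -b-> s3 -c-> s2 -a-> s4 -a-> s4
End state s4 is accepting.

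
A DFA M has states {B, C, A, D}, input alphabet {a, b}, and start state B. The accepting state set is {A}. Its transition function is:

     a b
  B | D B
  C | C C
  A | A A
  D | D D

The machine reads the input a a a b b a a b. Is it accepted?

B → D → D → D → D → D → D → D → D
End state D is not accepting.

No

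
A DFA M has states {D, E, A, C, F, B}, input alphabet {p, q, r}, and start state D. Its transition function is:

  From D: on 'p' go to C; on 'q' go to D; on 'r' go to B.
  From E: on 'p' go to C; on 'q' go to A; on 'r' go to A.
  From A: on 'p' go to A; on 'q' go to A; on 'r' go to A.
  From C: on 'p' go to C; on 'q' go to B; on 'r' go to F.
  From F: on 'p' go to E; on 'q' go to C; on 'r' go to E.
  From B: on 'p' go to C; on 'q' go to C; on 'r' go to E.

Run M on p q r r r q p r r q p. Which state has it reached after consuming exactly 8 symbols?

D → C → B → E → A → A → A → A → A
After 8 symbols: A.

A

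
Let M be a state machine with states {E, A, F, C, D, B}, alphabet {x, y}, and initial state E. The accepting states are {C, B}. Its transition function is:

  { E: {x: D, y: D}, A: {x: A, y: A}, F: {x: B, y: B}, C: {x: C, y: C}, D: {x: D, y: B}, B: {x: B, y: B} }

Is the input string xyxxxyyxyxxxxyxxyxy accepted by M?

E → D → B → B → B → B → B → B → B → B → B → B → B → B → B → B → B → B → B → B
End state B is accepting.

Yes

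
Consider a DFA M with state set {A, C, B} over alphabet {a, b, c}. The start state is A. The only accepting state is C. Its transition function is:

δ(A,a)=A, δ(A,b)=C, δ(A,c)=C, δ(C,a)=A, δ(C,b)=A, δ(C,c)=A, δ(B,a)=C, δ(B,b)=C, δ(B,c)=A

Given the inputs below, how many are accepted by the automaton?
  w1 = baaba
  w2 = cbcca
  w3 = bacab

w1:
  start at A
  read 'b': A → C
  read 'a': C → A
  read 'a': A → A
  read 'b': A → C
  read 'a': C → A
  end A, rejected
w2:
  start at A
  read 'c': A → C
  read 'b': C → A
  read 'c': A → C
  read 'c': C → A
  read 'a': A → A
  end A, rejected
w3:
  start at A
  read 'b': A → C
  read 'a': C → A
  read 'c': A → C
  read 'a': C → A
  read 'b': A → C
  end C, accepted

1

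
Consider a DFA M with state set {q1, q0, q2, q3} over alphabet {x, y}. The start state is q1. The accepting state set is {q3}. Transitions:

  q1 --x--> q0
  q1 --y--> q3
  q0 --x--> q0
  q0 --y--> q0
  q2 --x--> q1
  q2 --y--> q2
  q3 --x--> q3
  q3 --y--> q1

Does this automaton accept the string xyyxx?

q1 → q0 → q0 → q0 → q0 → q0
End state q0 is not accepting.

No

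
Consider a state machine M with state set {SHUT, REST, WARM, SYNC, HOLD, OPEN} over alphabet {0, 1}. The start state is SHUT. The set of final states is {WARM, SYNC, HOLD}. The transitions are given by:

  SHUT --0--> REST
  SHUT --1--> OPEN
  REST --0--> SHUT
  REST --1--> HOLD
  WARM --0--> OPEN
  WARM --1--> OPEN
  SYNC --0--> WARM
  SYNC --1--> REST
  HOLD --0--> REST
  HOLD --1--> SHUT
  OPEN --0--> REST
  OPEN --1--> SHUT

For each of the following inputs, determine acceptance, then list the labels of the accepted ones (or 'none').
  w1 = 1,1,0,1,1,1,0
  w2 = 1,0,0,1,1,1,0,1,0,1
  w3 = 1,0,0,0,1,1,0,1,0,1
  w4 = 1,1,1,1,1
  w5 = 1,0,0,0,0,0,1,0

w2, w3

w1: Trace: SHUT -1-> OPEN -1-> SHUT -0-> REST -1-> HOLD -1-> SHUT -1-> OPEN -0-> REST  → end REST, rejected
w2: Trace: SHUT -1-> OPEN -0-> REST -0-> SHUT -1-> OPEN -1-> SHUT -1-> OPEN -0-> REST -1-> HOLD -0-> REST -1-> HOLD  → end HOLD, accepted
w3: Trace: SHUT -1-> OPEN -0-> REST -0-> SHUT -0-> REST -1-> HOLD -1-> SHUT -0-> REST -1-> HOLD -0-> REST -1-> HOLD  → end HOLD, accepted
w4: Trace: SHUT -1-> OPEN -1-> SHUT -1-> OPEN -1-> SHUT -1-> OPEN  → end OPEN, rejected
w5: Trace: SHUT -1-> OPEN -0-> REST -0-> SHUT -0-> REST -0-> SHUT -0-> REST -1-> HOLD -0-> REST  → end REST, rejected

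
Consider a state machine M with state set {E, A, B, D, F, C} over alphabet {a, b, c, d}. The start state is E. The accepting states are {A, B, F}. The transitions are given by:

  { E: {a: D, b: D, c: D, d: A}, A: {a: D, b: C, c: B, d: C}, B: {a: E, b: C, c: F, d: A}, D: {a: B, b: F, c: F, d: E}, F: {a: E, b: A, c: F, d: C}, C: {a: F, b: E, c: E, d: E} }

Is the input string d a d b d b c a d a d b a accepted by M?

E → A → D → E → D → E → D → F → E → A → D → E → D → B
End state B is accepting.

Yes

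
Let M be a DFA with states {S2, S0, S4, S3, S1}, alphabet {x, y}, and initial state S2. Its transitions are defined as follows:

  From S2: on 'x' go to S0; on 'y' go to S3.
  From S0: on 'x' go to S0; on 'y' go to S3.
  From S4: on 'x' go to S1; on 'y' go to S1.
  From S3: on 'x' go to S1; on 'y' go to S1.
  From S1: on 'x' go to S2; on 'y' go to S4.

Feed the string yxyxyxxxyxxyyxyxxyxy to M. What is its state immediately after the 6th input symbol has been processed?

S2 → S3 → S1 → S4 → S1 → S4 → S1
After 6 symbols: S1.

S1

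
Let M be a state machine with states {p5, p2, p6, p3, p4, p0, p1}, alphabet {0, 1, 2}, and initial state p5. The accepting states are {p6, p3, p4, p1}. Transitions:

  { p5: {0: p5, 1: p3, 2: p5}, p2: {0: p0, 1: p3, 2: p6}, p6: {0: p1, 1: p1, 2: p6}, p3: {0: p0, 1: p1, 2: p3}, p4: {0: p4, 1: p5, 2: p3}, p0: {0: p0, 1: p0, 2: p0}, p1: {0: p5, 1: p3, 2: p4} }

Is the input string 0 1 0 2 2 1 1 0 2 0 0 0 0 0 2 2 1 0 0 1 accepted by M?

No

Trace: p5 -0-> p5 -1-> p3 -0-> p0 -2-> p0 -2-> p0 -1-> p0 -1-> p0 -0-> p0 -2-> p0 -0-> p0 -0-> p0 -0-> p0 -0-> p0 -0-> p0 -2-> p0 -2-> p0 -1-> p0 -0-> p0 -0-> p0 -1-> p0
End state p0 is not accepting.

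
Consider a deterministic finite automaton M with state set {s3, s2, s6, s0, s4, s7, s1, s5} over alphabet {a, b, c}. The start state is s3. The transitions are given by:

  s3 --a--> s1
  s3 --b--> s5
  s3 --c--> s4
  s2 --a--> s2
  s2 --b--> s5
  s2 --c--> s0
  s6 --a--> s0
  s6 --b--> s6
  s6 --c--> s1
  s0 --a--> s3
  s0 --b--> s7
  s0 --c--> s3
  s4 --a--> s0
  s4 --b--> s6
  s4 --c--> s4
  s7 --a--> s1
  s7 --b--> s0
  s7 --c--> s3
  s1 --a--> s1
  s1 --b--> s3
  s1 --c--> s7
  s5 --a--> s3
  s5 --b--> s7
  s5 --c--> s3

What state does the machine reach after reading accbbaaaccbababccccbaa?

start at s3
read 'a': s3 → s1
read 'c': s1 → s7
read 'c': s7 → s3
read 'b': s3 → s5
read 'b': s5 → s7
read 'a': s7 → s1
read 'a': s1 → s1
read 'a': s1 → s1
read 'c': s1 → s7
read 'c': s7 → s3
read 'b': s3 → s5
read 'a': s5 → s3
read 'b': s3 → s5
read 'a': s5 → s3
read 'b': s3 → s5
read 'c': s5 → s3
read 'c': s3 → s4
read 'c': s4 → s4
read 'c': s4 → s4
read 'b': s4 → s6
read 'a': s6 → s0
read 'a': s0 → s3

s3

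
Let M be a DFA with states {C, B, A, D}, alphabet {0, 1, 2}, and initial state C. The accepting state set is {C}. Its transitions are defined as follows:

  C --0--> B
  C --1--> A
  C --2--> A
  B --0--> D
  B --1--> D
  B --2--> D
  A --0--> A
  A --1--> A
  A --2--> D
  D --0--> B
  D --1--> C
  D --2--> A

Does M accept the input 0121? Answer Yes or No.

start at C
read '0': C → B
read '1': B → D
read '2': D → A
read '1': A → A
End state A is not accepting.

No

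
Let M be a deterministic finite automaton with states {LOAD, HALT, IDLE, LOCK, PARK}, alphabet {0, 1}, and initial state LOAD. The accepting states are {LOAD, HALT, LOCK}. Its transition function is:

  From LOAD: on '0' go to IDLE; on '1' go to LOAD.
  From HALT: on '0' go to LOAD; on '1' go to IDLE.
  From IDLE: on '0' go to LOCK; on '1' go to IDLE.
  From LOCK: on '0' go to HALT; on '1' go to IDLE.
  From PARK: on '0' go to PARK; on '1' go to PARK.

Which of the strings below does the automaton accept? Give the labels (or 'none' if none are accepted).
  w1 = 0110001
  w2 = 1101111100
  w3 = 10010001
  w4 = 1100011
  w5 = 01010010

w1, w2, w3, w5

w1: LOAD → IDLE → IDLE → IDLE → LOCK → HALT → LOAD → LOAD  → end LOAD, accepted
w2: LOAD → LOAD → LOAD → IDLE → IDLE → IDLE → IDLE → IDLE → IDLE → LOCK → HALT  → end HALT, accepted
w3: LOAD → LOAD → IDLE → LOCK → IDLE → LOCK → HALT → LOAD → LOAD  → end LOAD, accepted
w4: LOAD → LOAD → LOAD → IDLE → LOCK → HALT → IDLE → IDLE  → end IDLE, rejected
w5: LOAD → IDLE → IDLE → LOCK → IDLE → LOCK → HALT → IDLE → LOCK  → end LOCK, accepted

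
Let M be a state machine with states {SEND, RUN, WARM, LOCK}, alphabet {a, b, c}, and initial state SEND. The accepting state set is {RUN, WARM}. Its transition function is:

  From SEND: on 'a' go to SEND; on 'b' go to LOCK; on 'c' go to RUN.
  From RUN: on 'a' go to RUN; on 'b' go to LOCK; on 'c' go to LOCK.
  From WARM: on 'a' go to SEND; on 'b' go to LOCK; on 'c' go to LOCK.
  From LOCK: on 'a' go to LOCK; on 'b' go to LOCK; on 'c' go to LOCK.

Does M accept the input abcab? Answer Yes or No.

start at SEND
read 'a': SEND → SEND
read 'b': SEND → LOCK
read 'c': LOCK → LOCK
read 'a': LOCK → LOCK
read 'b': LOCK → LOCK
End state LOCK is not accepting.

No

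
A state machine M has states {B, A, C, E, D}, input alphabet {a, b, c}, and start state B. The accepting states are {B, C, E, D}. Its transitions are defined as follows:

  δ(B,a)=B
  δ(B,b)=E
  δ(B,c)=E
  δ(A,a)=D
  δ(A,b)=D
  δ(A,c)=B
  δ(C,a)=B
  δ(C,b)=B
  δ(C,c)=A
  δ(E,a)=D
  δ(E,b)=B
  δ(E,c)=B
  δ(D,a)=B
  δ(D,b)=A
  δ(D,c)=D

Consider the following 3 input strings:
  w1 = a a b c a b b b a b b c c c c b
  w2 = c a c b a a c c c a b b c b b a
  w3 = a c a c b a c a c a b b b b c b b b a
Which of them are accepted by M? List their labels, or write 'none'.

w1:
  start at B
  read 'a': B → B
  read 'a': B → B
  read 'b': B → E
  read 'c': E → B
  read 'a': B → B
  read 'b': B → E
  read 'b': E → B
  read 'b': B → E
  read 'a': E → D
  read 'b': D → A
  read 'b': A → D
  read 'c': D → D
  read 'c': D → D
  read 'c': D → D
  read 'c': D → D
  read 'b': D → A
  end A, rejected
w2:
  start at B
  read 'c': B → E
  read 'a': E → D
  read 'c': D → D
  read 'b': D → A
  read 'a': A → D
  read 'a': D → B
  read 'c': B → E
  read 'c': E → B
  read 'c': B → E
  read 'a': E → D
  read 'b': D → A
  read 'b': A → D
  read 'c': D → D
  read 'b': D → A
  read 'b': A → D
  read 'a': D → B
  end B, accepted
w3:
  start at B
  read 'a': B → B
  read 'c': B → E
  read 'a': E → D
  read 'c': D → D
  read 'b': D → A
  read 'a': A → D
  read 'c': D → D
  read 'a': D → B
  read 'c': B → E
  read 'a': E → D
  read 'b': D → A
  read 'b': A → D
  read 'b': D → A
  read 'b': A → D
  read 'c': D → D
  read 'b': D → A
  read 'b': A → D
  read 'b': D → A
  read 'a': A → D
  end D, accepted

w2, w3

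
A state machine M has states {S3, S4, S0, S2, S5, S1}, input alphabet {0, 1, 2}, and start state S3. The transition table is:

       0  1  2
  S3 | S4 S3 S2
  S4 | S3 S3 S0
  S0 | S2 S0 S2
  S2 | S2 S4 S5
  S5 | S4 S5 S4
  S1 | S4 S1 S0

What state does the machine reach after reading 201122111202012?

S3 → S2 → S2 → S4 → S3 → S2 → S5 → S5 → S5 → S5 → S4 → S3 → S2 → S2 → S4 → S0

S0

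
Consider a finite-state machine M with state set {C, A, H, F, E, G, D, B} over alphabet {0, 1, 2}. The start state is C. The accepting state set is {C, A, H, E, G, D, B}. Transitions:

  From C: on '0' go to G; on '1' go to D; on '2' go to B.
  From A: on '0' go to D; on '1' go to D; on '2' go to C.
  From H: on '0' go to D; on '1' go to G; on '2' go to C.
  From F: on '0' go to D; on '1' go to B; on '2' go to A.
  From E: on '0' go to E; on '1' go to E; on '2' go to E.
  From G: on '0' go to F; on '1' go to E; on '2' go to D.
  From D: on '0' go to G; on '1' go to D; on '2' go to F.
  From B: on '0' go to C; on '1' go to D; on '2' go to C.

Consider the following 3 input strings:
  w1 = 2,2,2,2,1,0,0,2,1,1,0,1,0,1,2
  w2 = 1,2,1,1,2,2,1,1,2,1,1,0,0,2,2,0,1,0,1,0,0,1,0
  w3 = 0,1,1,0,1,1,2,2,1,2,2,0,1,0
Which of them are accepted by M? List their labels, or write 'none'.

w1, w2, w3

w1: Trace: C -2-> B -2-> C -2-> B -2-> C -1-> D -0-> G -0-> F -2-> A -1-> D -1-> D -0-> G -1-> E -0-> E -1-> E -2-> E  → end E, accepted
w2: Trace: C -1-> D -2-> F -1-> B -1-> D -2-> F -2-> A -1-> D -1-> D -2-> F -1-> B -1-> D -0-> G -0-> F -2-> A -2-> C -0-> G -1-> E -0-> E -1-> E -0-> E -0-> E -1-> E -0-> E  → end E, accepted
w3: Trace: C -0-> G -1-> E -1-> E -0-> E -1-> E -1-> E -2-> E -2-> E -1-> E -2-> E -2-> E -0-> E -1-> E -0-> E  → end E, accepted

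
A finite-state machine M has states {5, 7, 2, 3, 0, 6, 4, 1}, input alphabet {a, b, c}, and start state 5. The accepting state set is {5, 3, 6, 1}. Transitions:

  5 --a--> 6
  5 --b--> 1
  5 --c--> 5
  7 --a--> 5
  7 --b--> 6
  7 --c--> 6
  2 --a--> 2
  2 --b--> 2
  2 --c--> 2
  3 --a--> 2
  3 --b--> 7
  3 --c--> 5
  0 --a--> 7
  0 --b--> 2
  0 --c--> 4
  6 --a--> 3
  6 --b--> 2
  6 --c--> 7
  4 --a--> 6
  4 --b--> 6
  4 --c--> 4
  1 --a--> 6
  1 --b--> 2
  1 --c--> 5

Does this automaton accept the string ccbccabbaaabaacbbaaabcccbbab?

No

5 → 5 → 5 → 1 → 5 → 5 → 6 → 2 → 2 → 2 → 2 → 2 → 2 → 2 → 2 → 2 → 2 → 2 → 2 → 2 → 2 → 2 → 2 → 2 → 2 → 2 → 2 → 2 → 2
End state 2 is not accepting.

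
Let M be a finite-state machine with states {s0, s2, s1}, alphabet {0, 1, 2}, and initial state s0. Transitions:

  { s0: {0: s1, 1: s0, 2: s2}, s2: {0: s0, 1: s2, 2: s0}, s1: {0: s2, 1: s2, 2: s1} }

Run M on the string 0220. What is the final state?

s2

start at s0
read '0': s0 → s1
read '2': s1 → s1
read '2': s1 → s1
read '0': s1 → s2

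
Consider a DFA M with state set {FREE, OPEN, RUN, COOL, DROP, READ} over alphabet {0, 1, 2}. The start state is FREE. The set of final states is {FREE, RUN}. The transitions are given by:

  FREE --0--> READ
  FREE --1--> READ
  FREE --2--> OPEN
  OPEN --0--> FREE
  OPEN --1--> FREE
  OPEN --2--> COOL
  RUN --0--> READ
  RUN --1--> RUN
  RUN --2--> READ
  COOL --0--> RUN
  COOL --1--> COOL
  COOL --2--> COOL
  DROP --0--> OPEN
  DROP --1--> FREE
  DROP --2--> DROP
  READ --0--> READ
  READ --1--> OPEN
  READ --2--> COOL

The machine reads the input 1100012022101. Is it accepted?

FREE → READ → OPEN → FREE → READ → READ → OPEN → COOL → RUN → READ → COOL → COOL → RUN → RUN
End state RUN is accepting.

Yes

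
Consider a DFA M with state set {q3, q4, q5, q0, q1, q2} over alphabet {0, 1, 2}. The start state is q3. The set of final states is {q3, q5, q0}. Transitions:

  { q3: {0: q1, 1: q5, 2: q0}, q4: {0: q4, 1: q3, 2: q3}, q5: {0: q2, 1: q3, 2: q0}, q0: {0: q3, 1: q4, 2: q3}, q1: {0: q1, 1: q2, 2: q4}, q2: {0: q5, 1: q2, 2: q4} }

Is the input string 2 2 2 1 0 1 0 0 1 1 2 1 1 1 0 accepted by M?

No

Trace: q3 -2-> q0 -2-> q3 -2-> q0 -1-> q4 -0-> q4 -1-> q3 -0-> q1 -0-> q1 -1-> q2 -1-> q2 -2-> q4 -1-> q3 -1-> q5 -1-> q3 -0-> q1
End state q1 is not accepting.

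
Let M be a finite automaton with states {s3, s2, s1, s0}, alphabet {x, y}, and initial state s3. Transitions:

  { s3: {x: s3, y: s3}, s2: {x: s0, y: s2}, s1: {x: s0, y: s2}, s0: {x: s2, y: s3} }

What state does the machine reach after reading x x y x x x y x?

start at s3
read 'x': s3 → s3
read 'x': s3 → s3
read 'y': s3 → s3
read 'x': s3 → s3
read 'x': s3 → s3
read 'x': s3 → s3
read 'y': s3 → s3
read 'x': s3 → s3

s3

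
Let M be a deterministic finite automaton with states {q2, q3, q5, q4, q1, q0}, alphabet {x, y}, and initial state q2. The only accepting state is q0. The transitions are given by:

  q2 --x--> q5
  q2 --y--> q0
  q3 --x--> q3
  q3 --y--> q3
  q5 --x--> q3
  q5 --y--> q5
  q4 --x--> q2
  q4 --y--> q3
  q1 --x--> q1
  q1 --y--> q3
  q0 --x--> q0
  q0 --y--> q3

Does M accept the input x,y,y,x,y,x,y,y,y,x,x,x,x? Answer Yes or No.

start at q2
read 'x': q2 → q5
read 'y': q5 → q5
read 'y': q5 → q5
read 'x': q5 → q3
read 'y': q3 → q3
read 'x': q3 → q3
read 'y': q3 → q3
read 'y': q3 → q3
read 'y': q3 → q3
read 'x': q3 → q3
read 'x': q3 → q3
read 'x': q3 → q3
read 'x': q3 → q3
End state q3 is not accepting.

No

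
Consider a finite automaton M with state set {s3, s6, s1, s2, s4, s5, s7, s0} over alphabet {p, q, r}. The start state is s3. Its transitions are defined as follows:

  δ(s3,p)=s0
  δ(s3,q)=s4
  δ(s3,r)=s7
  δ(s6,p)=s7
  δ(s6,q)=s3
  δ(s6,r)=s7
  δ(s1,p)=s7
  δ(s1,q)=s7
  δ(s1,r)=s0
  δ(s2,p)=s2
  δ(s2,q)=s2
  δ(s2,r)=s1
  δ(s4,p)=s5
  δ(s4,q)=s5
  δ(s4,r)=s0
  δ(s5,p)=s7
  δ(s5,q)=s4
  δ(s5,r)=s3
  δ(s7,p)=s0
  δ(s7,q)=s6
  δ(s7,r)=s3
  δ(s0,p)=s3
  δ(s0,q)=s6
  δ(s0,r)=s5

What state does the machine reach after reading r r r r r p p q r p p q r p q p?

s7

start at s3
read 'r': s3 → s7
read 'r': s7 → s3
read 'r': s3 → s7
read 'r': s7 → s3
read 'r': s3 → s7
read 'p': s7 → s0
read 'p': s0 → s3
read 'q': s3 → s4
read 'r': s4 → s0
read 'p': s0 → s3
read 'p': s3 → s0
read 'q': s0 → s6
read 'r': s6 → s7
read 'p': s7 → s0
read 'q': s0 → s6
read 'p': s6 → s7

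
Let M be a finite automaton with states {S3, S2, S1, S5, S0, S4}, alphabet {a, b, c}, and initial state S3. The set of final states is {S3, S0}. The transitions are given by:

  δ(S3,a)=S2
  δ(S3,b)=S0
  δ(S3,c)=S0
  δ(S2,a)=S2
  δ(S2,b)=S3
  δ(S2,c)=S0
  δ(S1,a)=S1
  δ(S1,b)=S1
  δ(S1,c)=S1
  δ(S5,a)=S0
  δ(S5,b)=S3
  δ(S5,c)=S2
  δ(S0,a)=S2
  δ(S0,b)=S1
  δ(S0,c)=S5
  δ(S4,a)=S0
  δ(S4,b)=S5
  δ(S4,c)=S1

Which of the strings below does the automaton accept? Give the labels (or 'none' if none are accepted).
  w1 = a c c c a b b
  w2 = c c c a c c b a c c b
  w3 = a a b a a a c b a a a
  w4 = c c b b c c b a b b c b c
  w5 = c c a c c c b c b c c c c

w1, w2, w4

w1: S3 → S2 → S0 → S5 → S2 → S2 → S3 → S0  → end S0, accepted
w2: S3 → S0 → S5 → S2 → S2 → S0 → S5 → S3 → S2 → S0 → S5 → S3  → end S3, accepted
w3: S3 → S2 → S2 → S3 → S2 → S2 → S2 → S0 → S1 → S1 → S1 → S1  → end S1, rejected
w4: S3 → S0 → S5 → S3 → S0 → S5 → S2 → S3 → S2 → S3 → S0 → S5 → S3 → S0  → end S0, accepted
w5: S3 → S0 → S5 → S0 → S5 → S2 → S0 → S1 → S1 → S1 → S1 → S1 → S1 → S1  → end S1, rejected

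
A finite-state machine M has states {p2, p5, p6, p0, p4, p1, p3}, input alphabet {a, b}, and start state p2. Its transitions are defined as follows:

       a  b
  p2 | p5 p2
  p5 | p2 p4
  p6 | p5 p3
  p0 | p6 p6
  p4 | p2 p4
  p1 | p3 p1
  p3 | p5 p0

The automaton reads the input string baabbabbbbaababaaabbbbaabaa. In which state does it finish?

p5

start at p2
read 'b': p2 → p2
read 'a': p2 → p5
read 'a': p5 → p2
read 'b': p2 → p2
read 'b': p2 → p2
read 'a': p2 → p5
read 'b': p5 → p4
read 'b': p4 → p4
read 'b': p4 → p4
read 'b': p4 → p4
read 'a': p4 → p2
read 'a': p2 → p5
read 'b': p5 → p4
read 'a': p4 → p2
read 'b': p2 → p2
read 'a': p2 → p5
read 'a': p5 → p2
read 'a': p2 → p5
read 'b': p5 → p4
read 'b': p4 → p4
read 'b': p4 → p4
read 'b': p4 → p4
read 'a': p4 → p2
read 'a': p2 → p5
read 'b': p5 → p4
read 'a': p4 → p2
read 'a': p2 → p5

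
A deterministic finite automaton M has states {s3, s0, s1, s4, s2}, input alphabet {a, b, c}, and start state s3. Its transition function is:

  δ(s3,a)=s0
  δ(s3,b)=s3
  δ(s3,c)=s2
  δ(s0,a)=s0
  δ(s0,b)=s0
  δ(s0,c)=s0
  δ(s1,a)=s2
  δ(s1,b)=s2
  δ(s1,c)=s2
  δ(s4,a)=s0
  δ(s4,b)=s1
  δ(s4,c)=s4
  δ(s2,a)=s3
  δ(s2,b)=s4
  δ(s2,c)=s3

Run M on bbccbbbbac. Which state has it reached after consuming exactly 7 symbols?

s3

start at s3
read 'b': s3 → s3
read 'b': s3 → s3
read 'c': s3 → s2
read 'c': s2 → s3
read 'b': s3 → s3
read 'b': s3 → s3
read 'b': s3 → s3
After 7 symbols: s3.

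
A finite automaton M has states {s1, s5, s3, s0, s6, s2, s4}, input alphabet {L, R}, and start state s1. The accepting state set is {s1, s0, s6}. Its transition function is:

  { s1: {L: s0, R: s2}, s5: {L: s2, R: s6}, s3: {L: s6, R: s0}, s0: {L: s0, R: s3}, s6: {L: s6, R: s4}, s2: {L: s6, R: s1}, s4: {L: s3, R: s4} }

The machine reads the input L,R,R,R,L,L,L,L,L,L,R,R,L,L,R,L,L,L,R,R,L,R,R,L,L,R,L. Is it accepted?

No

Trace: s1 -L-> s0 -R-> s3 -R-> s0 -R-> s3 -L-> s6 -L-> s6 -L-> s6 -L-> s6 -L-> s6 -L-> s6 -R-> s4 -R-> s4 -L-> s3 -L-> s6 -R-> s4 -L-> s3 -L-> s6 -L-> s6 -R-> s4 -R-> s4 -L-> s3 -R-> s0 -R-> s3 -L-> s6 -L-> s6 -R-> s4 -L-> s3
End state s3 is not accepting.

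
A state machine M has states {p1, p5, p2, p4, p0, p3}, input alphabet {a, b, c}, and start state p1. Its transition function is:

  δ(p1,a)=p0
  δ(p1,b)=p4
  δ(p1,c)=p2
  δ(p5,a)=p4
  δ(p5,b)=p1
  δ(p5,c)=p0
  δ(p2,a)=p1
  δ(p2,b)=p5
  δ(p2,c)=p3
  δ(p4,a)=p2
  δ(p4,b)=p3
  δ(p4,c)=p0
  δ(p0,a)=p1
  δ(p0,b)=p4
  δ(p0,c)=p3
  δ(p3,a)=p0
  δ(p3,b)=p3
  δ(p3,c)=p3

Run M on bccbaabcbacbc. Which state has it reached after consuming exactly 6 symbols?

Trace: p1 -b-> p4 -c-> p0 -c-> p3 -b-> p3 -a-> p0 -a-> p1
After 6 symbols: p1.

p1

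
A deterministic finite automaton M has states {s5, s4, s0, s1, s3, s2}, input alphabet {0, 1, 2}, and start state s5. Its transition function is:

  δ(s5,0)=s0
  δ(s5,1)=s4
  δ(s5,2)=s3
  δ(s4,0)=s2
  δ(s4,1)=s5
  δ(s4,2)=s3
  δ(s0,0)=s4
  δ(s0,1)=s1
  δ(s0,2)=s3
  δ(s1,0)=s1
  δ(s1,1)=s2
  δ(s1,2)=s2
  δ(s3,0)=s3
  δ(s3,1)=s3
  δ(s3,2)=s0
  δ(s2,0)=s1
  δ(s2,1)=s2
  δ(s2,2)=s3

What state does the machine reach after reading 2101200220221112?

s3

s5 → s3 → s3 → s3 → s3 → s0 → s4 → s2 → s3 → s0 → s4 → s3 → s0 → s1 → s2 → s2 → s3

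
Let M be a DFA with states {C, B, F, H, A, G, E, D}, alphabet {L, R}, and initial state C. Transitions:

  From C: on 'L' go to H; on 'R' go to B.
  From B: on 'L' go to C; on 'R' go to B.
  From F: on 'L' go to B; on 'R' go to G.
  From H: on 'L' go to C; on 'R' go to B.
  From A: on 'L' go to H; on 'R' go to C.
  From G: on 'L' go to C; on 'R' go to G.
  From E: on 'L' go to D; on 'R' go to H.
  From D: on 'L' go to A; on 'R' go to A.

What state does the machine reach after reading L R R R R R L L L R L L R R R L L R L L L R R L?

C → H → B → B → B → B → B → C → H → C → B → C → H → B → B → B → C → H → B → C → H → C → B → B → C

C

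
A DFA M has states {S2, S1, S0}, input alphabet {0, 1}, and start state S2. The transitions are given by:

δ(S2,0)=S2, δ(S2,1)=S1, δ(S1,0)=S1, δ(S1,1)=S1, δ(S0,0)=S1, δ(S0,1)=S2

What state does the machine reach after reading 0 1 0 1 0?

S1

Trace: S2 -0-> S2 -1-> S1 -0-> S1 -1-> S1 -0-> S1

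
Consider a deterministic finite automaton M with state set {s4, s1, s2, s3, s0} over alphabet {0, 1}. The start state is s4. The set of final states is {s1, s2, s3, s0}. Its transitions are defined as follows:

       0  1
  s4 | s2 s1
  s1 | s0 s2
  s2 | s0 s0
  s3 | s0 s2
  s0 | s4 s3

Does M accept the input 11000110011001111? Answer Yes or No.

s4 → s1 → s2 → s0 → s4 → s2 → s0 → s3 → s0 → s4 → s1 → s2 → s0 → s4 → s1 → s2 → s0 → s3
End state s3 is accepting.

Yes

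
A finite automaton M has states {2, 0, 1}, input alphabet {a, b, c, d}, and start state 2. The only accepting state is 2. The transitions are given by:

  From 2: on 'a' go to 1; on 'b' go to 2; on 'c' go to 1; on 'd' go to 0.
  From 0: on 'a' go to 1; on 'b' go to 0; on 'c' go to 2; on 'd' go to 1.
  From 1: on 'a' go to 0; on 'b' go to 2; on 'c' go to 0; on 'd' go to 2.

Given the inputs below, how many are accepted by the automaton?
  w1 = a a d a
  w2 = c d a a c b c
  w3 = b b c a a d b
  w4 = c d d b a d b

2

w1: 2 → 1 → 0 → 1 → 0  → end 0, rejected
w2: 2 → 1 → 2 → 1 → 0 → 2 → 2 → 1  → end 1, rejected
w3: 2 → 2 → 2 → 1 → 0 → 1 → 2 → 2  → end 2, accepted
w4: 2 → 1 → 2 → 0 → 0 → 1 → 2 → 2  → end 2, accepted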